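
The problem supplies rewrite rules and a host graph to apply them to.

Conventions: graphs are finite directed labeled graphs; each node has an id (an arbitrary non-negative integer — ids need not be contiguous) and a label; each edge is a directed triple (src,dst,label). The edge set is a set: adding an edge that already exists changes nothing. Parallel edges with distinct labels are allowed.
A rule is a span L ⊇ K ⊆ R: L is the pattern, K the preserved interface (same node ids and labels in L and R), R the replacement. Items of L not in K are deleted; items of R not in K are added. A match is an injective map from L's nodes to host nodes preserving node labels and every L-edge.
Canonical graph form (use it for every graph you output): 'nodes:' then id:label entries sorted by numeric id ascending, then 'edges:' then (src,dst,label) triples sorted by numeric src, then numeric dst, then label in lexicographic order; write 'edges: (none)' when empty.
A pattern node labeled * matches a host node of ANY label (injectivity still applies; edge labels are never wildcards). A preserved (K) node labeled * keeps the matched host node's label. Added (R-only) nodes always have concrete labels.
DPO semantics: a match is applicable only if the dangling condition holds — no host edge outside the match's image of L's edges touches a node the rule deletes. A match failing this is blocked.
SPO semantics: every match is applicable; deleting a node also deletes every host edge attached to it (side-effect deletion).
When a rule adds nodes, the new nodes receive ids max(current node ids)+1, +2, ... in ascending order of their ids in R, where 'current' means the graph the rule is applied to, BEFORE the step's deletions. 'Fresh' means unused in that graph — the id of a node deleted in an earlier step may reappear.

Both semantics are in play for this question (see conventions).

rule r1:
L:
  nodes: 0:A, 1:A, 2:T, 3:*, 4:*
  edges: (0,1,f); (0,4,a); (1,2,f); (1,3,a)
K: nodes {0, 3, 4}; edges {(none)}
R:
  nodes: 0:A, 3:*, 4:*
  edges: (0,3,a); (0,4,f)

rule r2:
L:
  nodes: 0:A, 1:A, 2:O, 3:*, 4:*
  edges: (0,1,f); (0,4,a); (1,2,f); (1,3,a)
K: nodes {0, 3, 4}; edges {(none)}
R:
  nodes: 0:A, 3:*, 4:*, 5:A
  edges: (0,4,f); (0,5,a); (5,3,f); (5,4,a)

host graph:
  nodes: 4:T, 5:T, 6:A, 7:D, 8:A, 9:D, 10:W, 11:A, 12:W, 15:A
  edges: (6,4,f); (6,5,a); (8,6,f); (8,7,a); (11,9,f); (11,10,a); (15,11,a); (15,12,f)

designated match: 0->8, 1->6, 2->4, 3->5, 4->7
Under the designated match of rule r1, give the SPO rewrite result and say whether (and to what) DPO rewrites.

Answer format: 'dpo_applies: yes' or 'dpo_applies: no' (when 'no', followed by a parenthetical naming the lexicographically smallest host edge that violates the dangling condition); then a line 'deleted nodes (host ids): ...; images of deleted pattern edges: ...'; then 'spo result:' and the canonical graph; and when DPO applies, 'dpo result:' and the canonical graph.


dpo_applies: yes
deleted nodes (host ids): 4, 6; images of deleted pattern edges: (6,4,f); (6,5,a); (8,6,f); (8,7,a)
spo result:
nodes: 5:T, 7:D, 8:A, 9:D, 10:W, 11:A, 12:W, 15:A
edges: (8,5,a); (8,7,f); (11,9,f); (11,10,a); (15,11,a); (15,12,f)
dpo result:
nodes: 5:T, 7:D, 8:A, 9:D, 10:W, 11:A, 12:W, 15:A
edges: (8,5,a); (8,7,f); (11,9,f); (11,10,a); (15,11,a); (15,12,f)


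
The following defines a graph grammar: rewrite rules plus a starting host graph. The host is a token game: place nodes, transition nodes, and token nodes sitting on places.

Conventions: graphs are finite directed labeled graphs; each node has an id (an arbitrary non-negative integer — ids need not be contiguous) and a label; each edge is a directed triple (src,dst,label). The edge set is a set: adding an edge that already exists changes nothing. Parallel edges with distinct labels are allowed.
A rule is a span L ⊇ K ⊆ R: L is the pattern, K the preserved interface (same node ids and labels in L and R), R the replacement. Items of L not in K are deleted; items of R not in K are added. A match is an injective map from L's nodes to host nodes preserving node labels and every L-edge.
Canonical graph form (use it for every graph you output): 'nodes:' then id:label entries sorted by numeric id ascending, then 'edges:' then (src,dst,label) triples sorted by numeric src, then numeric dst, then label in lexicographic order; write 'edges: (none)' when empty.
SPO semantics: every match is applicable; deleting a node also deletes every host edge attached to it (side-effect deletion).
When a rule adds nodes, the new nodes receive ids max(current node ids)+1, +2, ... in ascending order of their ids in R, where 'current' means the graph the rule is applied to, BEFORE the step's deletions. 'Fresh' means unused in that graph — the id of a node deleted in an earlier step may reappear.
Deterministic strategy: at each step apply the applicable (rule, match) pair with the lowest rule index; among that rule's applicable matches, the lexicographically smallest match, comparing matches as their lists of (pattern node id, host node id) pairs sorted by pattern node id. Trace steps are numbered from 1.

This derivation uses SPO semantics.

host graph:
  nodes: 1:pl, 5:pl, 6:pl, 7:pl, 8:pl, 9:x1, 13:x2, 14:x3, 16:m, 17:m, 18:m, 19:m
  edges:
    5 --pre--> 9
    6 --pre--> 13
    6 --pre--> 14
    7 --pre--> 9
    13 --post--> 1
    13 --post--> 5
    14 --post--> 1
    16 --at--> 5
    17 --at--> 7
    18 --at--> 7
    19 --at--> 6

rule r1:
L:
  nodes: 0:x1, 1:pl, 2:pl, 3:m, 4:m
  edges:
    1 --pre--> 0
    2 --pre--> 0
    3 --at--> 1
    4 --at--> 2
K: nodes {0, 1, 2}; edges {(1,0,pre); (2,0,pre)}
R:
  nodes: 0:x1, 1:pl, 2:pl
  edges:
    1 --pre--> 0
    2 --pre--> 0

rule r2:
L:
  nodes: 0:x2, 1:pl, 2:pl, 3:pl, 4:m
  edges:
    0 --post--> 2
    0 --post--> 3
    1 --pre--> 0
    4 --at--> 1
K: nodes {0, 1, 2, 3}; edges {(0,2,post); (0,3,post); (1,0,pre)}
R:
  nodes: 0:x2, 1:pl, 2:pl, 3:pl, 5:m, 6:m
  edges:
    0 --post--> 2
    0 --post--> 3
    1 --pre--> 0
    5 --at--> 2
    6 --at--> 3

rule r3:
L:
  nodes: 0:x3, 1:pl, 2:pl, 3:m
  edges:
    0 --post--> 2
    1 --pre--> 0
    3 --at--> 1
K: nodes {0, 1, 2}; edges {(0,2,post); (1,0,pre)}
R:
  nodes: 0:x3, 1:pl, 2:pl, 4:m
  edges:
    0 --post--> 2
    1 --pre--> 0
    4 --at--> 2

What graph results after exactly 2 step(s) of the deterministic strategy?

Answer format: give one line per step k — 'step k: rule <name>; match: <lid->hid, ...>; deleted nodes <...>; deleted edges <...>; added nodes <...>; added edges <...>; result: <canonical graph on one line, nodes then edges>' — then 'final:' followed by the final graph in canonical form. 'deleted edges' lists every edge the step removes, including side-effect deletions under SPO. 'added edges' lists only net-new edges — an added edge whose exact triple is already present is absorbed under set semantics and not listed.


step 1: rule r1; match: 0->9, 1->5, 2->7, 3->16, 4->17; deleted nodes 16, 17; deleted edges (16,5,at); (17,7,at); added nodes (none); added edges (none); result: nodes: 1:pl, 5:pl, 6:pl, 7:pl, 8:pl, 9:x1, 13:x2, 14:x3, 18:m, 19:m edges: (5,9,pre); (6,13,pre); (6,14,pre); (7,9,pre); (13,1,post); (13,5,post); (14,1,post); (18,7,at); (19,6,at)
step 2: rule r2; match: 0->13, 1->6, 2->1, 3->5, 4->19; deleted nodes 19; deleted edges (19,6,at); added nodes 20, 21; added edges (20,1,at); (21,5,at); result: nodes: 1:pl, 5:pl, 6:pl, 7:pl, 8:pl, 9:x1, 13:x2, 14:x3, 18:m, 20:m, 21:m edges: (5,9,pre); (6,13,pre); (6,14,pre); (7,9,pre); (13,1,post); (13,5,post); (14,1,post); (18,7,at); (20,1,at); (21,5,at)
final:
nodes: 1:pl, 5:pl, 6:pl, 7:pl, 8:pl, 9:x1, 13:x2, 14:x3, 18:m, 20:m, 21:m
edges: (5,9,pre); (6,13,pre); (6,14,pre); (7,9,pre); (13,1,post); (13,5,post); (14,1,post); (18,7,at); (20,1,at); (21,5,at)


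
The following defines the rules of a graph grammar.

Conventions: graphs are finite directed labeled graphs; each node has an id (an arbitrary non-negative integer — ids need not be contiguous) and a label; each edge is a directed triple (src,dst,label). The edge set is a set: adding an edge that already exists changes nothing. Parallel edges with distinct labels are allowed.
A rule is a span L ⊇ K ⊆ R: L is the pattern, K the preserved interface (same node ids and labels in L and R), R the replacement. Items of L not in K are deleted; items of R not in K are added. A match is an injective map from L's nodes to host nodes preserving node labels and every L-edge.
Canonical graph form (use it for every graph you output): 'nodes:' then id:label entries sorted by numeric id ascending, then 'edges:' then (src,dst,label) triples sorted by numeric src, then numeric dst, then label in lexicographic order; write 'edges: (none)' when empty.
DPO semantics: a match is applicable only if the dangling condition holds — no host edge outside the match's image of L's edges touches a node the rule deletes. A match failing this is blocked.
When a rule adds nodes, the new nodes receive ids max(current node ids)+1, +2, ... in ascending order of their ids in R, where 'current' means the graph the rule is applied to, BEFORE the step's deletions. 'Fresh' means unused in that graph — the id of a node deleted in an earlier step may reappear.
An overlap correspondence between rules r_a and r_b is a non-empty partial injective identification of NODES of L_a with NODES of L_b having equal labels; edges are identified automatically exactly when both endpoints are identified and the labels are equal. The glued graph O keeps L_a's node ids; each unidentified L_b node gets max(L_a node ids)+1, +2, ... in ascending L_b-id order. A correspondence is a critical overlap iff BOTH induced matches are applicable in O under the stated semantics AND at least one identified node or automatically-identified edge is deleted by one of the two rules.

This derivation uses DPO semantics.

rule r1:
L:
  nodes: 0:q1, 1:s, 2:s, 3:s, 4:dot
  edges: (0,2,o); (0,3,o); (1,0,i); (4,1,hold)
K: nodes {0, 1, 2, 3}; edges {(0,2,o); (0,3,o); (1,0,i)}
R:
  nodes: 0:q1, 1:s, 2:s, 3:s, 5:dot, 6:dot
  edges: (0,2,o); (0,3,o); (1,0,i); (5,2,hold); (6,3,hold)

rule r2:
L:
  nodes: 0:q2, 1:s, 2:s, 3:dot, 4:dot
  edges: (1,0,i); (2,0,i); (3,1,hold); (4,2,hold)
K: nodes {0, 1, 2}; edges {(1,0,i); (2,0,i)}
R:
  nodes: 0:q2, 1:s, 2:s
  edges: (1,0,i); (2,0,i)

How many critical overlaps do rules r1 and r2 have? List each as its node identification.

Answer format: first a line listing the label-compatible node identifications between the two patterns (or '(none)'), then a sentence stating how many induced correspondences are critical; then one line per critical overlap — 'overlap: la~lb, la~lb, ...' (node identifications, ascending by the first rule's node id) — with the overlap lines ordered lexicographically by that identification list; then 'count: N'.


label-compatible node identifications between L(r1) and L(r2): 1~1, 1~2, 2~1, 2~2, 3~1, 3~2, 4~3, 4~4
6 of the induced correspondences are critical overlaps of r1 and r2.
overlap: 1~1, 2~2, 4~3
overlap: 1~1, 3~2, 4~3
overlap: 1~1, 4~3
overlap: 1~2, 2~1, 4~4
overlap: 1~2, 3~1, 4~4
overlap: 1~2, 4~4
count: 6


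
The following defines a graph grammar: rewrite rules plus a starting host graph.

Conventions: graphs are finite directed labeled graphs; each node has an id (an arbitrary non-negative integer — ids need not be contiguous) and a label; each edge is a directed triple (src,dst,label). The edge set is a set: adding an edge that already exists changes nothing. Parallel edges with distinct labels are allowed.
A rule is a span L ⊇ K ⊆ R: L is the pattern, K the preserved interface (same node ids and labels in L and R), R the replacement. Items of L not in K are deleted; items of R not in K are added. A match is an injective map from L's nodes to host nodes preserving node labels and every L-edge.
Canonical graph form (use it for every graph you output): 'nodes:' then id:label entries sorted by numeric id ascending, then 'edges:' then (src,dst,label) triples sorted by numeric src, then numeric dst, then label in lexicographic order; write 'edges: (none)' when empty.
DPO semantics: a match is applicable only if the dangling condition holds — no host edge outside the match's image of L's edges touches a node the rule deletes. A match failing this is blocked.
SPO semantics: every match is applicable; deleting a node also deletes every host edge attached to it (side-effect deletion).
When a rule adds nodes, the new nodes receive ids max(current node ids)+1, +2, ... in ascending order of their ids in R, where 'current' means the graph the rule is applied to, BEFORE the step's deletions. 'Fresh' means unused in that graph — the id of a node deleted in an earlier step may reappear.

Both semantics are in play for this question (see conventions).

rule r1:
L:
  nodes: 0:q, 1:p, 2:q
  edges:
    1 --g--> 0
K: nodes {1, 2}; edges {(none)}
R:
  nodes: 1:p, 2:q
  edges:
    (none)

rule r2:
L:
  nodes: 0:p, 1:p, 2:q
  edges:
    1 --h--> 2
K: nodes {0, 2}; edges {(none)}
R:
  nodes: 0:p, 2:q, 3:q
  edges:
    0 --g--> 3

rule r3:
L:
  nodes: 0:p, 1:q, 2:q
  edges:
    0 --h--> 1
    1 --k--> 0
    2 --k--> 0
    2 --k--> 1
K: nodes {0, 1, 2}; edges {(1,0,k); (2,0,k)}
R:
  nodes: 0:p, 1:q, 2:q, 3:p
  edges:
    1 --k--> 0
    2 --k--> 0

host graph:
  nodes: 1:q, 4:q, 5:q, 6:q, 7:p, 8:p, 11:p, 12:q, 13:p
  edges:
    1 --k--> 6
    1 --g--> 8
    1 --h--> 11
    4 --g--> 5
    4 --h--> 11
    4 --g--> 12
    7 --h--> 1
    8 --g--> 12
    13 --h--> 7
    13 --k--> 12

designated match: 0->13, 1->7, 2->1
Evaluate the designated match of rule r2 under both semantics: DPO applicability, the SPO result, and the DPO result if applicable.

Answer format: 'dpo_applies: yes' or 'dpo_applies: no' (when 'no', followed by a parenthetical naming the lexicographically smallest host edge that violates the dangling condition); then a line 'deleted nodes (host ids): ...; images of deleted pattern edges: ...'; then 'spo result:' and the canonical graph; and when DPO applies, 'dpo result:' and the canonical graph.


dpo_applies: no
(the rule deletes node 7, which keeps host edge (13,7,h) outside the match image — the dangling condition fails, DPO blocks; SPO proceeds and side-deletes such edges)
deleted nodes (host ids): 7; images of deleted pattern edges: (7,1,h)
spo result:
nodes: 1:q, 4:q, 5:q, 6:q, 8:p, 11:p, 12:q, 13:p, 14:q
edges: (1,6,k); (1,8,g); (1,11,h); (4,5,g); (4,11,h); (4,12,g); (8,12,g); (13,12,k); (13,14,g)


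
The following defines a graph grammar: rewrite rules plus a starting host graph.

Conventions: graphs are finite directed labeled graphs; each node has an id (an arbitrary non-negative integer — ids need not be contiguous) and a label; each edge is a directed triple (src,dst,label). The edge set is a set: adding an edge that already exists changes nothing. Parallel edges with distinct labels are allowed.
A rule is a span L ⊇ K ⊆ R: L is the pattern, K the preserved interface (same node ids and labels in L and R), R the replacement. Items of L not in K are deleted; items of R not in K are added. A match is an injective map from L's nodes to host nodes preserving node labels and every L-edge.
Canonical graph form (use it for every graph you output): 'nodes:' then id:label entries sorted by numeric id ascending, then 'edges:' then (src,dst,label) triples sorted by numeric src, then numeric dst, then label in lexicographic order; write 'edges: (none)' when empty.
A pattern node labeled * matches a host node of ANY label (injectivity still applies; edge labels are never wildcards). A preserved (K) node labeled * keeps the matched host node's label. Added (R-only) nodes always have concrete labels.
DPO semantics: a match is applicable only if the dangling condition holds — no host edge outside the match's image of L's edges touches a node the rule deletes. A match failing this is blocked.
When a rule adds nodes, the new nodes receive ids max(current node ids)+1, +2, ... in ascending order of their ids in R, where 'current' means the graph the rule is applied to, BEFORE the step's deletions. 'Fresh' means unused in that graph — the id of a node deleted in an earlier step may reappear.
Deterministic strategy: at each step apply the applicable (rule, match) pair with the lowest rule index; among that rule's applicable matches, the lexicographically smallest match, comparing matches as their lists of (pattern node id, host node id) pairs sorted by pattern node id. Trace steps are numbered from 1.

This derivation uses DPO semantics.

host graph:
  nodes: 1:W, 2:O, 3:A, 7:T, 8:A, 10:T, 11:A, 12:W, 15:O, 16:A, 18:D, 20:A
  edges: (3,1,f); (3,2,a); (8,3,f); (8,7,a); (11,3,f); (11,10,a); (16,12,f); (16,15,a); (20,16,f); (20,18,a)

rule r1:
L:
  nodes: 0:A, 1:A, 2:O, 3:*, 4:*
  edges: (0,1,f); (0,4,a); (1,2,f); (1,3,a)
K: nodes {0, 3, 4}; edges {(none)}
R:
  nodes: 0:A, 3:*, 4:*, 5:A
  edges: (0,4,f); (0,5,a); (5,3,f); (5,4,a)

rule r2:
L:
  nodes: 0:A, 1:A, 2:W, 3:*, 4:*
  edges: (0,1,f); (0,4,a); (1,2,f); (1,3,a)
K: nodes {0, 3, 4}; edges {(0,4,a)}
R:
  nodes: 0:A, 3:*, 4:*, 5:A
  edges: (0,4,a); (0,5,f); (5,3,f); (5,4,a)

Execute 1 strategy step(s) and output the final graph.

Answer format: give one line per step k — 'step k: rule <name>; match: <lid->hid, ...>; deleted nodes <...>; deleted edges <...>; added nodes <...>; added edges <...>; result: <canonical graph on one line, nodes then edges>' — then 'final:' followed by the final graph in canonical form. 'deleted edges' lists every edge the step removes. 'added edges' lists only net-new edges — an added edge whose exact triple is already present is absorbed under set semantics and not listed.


step 1: rule r2; match: 0->20, 1->16, 2->12, 3->15, 4->18; deleted nodes 12, 16; deleted edges (16,12,f); (16,15,a); (20,16,f); added nodes 21; added edges (20,21,f); (21,15,f); (21,18,a); result: nodes: 1:W, 2:O, 3:A, 7:T, 8:A, 10:T, 11:A, 15:O, 18:D, 20:A, 21:A edges: (3,1,f); (3,2,a); (8,3,f); (8,7,a); (11,3,f); (11,10,a); (20,18,a); (20,21,f); (21,15,f); (21,18,a)
final:
nodes: 1:W, 2:O, 3:A, 7:T, 8:A, 10:T, 11:A, 15:O, 18:D, 20:A, 21:A
edges: (3,1,f); (3,2,a); (8,3,f); (8,7,a); (11,3,f); (11,10,a); (20,18,a); (20,21,f); (21,15,f); (21,18,a)


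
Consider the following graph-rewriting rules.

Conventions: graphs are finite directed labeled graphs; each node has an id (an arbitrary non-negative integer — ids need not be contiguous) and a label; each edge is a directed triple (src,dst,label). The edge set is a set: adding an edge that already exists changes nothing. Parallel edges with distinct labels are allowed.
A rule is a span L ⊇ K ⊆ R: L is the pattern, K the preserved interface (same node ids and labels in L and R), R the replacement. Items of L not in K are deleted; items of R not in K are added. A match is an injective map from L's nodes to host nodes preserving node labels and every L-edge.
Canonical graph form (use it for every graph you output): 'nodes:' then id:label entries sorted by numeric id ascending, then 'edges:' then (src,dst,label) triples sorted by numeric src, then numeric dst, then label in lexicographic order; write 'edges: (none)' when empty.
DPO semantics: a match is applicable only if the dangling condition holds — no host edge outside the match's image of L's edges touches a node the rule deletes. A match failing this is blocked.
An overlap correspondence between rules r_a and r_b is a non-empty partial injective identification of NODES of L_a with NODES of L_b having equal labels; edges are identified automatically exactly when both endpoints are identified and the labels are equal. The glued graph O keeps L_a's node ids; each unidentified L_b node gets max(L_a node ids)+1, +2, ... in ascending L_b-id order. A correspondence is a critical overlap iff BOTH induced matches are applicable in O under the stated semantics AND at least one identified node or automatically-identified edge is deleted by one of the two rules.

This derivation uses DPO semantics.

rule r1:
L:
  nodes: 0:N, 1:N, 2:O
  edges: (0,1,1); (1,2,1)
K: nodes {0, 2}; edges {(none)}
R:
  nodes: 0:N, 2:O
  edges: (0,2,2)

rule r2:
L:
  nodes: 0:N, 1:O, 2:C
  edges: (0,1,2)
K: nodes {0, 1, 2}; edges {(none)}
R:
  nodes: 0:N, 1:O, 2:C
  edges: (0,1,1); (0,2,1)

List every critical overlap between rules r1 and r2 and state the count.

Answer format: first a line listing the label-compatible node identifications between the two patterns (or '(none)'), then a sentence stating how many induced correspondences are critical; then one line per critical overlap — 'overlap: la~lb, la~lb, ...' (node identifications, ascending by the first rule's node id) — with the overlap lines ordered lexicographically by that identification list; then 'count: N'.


label-compatible node identifications between L(r1) and L(r2): 0~0, 1~0, 2~1
0 of the induced correspondences are critical overlaps of r1 and r2.
count: 0


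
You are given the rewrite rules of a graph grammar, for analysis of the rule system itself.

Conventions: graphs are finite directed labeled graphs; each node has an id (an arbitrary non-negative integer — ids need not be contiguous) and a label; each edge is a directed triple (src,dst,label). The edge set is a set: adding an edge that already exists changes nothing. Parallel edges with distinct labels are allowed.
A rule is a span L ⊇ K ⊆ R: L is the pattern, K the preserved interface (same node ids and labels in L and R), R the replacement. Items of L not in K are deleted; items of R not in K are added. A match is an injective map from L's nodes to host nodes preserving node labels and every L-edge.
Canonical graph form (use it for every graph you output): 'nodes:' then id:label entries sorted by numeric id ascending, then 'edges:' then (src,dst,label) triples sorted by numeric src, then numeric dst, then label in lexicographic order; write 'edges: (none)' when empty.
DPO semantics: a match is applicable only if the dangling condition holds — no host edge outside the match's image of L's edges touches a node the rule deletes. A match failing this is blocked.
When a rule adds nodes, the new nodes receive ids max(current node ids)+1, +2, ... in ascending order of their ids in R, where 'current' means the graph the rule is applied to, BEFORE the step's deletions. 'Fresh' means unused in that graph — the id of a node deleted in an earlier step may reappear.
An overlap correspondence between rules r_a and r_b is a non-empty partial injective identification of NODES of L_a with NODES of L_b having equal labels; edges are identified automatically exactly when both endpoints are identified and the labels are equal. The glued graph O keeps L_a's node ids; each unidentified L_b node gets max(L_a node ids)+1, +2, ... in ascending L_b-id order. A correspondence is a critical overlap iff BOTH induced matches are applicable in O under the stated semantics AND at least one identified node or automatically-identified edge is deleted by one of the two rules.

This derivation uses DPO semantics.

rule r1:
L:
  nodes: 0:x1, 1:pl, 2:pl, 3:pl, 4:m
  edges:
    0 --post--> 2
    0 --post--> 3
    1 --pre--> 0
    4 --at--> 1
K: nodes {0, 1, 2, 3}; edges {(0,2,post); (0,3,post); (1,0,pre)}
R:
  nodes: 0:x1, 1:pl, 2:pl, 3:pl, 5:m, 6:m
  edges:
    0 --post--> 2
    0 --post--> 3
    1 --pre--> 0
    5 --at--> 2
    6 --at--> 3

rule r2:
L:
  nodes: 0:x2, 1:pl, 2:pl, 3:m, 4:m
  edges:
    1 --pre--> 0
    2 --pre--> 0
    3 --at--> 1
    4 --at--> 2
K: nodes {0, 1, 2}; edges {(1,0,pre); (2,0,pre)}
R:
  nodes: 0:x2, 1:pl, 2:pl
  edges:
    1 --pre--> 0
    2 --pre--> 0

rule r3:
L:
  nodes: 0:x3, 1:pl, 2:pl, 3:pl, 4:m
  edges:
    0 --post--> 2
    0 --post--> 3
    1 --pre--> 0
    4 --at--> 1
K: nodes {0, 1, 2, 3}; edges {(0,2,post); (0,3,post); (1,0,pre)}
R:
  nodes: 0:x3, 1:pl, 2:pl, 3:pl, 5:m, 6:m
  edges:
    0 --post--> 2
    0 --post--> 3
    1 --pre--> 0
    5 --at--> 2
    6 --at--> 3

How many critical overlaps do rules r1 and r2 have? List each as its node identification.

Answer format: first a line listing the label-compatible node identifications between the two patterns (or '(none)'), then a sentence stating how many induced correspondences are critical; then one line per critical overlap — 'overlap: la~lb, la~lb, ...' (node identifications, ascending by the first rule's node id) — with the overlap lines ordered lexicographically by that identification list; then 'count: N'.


label-compatible node identifications between L(r1) and L(r2): 1~1, 1~2, 2~1, 2~2, 3~1, 3~2, 4~3, 4~4
6 of the induced correspondences are critical overlaps of r1 and r2.
overlap: 1~1, 2~2, 4~3
overlap: 1~1, 3~2, 4~3
overlap: 1~1, 4~3
overlap: 1~2, 2~1, 4~4
overlap: 1~2, 3~1, 4~4
overlap: 1~2, 4~4
count: 6


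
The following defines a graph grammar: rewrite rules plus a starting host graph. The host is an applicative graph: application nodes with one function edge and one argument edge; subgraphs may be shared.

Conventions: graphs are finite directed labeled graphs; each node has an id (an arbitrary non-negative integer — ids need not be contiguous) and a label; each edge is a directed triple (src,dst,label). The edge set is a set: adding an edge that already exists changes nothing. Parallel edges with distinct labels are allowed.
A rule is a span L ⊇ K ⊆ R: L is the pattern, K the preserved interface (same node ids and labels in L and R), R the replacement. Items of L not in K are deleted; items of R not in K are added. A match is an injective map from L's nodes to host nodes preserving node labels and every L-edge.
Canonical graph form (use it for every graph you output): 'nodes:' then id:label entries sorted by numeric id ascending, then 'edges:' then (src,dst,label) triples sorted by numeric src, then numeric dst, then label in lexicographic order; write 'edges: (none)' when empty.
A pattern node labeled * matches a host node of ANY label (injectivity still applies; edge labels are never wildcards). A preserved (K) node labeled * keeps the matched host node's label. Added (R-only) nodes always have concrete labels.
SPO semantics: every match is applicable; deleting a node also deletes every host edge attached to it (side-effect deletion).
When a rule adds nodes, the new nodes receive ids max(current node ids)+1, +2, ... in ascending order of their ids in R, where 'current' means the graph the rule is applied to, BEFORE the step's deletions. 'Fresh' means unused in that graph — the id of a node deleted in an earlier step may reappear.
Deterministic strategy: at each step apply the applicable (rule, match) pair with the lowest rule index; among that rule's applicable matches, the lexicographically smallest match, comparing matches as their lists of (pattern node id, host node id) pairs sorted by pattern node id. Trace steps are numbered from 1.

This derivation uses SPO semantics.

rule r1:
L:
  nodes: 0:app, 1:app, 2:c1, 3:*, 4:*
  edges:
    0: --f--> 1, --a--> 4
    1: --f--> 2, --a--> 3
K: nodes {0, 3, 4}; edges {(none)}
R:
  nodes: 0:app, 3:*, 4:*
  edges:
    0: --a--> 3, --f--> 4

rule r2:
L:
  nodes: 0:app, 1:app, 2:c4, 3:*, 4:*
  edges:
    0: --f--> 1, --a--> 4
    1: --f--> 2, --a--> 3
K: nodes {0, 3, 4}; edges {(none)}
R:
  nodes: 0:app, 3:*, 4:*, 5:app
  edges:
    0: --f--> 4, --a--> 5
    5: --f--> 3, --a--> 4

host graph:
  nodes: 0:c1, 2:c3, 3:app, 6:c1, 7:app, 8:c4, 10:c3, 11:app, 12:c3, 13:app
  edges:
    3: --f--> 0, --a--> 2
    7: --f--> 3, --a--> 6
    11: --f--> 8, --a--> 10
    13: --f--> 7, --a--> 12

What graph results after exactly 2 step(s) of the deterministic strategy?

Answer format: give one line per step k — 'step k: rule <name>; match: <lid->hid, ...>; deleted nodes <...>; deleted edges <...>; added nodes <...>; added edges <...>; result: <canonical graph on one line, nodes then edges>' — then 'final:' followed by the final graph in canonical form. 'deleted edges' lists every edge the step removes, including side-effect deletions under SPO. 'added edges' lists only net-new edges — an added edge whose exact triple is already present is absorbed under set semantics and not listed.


step 1: rule r1; match: 0->7, 1->3, 2->0, 3->2, 4->6; deleted nodes 0, 3; deleted edges (3,0,f); (3,2,a); (7,3,f); (7,6,a); added nodes (none); added edges (7,2,a); (7,6,f); result: nodes: 2:c3, 6:c1, 7:app, 8:c4, 10:c3, 11:app, 12:c3, 13:app edges: (7,2,a); (7,6,f); (11,8,f); (11,10,a); (13,7,f); (13,12,a)
step 2: rule r1; match: 0->13, 1->7, 2->6, 3->2, 4->12; deleted nodes 6, 7; deleted edges (7,2,a); (7,6,f); (13,7,f); (13,12,a); added nodes (none); added edges (13,2,a); (13,12,f); result: nodes: 2:c3, 8:c4, 10:c3, 11:app, 12:c3, 13:app edges: (11,8,f); (11,10,a); (13,2,a); (13,12,f)
final:
nodes: 2:c3, 8:c4, 10:c3, 11:app, 12:c3, 13:app
edges: (11,8,f); (11,10,a); (13,2,a); (13,12,f)


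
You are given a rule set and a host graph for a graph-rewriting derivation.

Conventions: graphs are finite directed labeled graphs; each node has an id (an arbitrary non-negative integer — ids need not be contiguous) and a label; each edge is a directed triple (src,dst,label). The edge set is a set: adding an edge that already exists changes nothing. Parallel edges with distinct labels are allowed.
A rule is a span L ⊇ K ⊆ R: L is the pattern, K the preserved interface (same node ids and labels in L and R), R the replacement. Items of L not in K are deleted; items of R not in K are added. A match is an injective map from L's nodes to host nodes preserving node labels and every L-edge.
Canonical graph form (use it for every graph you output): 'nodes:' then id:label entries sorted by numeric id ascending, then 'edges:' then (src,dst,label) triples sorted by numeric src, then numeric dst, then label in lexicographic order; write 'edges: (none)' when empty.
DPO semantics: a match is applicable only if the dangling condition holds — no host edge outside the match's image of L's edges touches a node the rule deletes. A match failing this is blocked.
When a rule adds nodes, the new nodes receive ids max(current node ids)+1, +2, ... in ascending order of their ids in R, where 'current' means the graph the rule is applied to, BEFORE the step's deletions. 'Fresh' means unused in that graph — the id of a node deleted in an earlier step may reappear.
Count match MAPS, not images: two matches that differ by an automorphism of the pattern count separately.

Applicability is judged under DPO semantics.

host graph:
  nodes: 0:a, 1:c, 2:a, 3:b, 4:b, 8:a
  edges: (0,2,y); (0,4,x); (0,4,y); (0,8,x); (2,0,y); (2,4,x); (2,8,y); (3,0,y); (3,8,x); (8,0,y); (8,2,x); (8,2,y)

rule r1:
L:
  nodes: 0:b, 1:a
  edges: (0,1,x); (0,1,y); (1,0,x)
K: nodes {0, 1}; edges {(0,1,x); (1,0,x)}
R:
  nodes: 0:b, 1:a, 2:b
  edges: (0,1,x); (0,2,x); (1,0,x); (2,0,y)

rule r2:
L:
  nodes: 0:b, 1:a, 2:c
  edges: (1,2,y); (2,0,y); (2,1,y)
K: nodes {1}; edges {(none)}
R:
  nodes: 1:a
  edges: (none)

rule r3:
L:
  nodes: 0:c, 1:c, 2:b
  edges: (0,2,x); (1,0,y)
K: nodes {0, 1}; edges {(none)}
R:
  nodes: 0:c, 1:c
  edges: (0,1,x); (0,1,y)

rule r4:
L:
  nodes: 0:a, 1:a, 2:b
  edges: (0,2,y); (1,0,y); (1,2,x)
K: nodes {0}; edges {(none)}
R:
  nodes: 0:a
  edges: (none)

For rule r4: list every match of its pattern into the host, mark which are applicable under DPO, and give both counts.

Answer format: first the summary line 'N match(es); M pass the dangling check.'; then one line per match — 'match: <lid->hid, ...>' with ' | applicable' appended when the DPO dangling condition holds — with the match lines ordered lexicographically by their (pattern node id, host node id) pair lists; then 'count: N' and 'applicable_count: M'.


1 match(es); 0 pass the dangling check.
match: 0->0, 1->2, 2->4
count: 1
applicable_count: 0


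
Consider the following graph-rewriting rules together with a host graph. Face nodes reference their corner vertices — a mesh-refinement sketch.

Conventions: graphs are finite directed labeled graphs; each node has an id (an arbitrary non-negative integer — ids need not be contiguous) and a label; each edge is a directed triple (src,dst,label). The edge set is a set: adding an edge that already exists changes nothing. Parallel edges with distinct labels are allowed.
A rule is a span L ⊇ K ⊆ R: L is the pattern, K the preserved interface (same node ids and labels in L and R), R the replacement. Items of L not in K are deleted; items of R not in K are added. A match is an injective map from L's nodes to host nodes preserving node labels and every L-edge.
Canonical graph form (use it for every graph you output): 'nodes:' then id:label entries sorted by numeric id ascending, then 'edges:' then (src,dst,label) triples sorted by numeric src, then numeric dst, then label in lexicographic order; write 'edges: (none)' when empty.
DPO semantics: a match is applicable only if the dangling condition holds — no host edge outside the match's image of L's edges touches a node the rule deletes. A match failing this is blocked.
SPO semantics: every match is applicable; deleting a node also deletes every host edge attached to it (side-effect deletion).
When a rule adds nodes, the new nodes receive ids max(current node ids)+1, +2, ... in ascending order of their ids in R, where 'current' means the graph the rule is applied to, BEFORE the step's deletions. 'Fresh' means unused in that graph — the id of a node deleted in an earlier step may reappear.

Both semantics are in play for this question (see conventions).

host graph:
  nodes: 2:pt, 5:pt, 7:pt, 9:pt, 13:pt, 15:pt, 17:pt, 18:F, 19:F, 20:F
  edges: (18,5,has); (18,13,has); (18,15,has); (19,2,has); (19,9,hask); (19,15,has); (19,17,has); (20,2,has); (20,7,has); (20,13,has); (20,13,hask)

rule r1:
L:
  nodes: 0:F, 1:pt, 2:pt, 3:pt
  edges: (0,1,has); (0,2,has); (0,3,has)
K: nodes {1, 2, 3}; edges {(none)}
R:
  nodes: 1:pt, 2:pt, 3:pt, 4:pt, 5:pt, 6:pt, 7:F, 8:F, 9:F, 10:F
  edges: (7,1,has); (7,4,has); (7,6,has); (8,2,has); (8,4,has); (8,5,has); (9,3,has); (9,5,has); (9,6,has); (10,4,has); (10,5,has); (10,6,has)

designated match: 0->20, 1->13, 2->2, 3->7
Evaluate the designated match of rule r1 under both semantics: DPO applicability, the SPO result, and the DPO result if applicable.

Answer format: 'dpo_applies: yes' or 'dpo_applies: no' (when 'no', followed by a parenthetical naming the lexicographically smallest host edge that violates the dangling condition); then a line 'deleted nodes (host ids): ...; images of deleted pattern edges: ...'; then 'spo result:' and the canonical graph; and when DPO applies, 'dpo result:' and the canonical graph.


dpo_applies: no
(the rule deletes node 20, which keeps host edge (20,13,hask) outside the match image — the dangling condition fails, DPO blocks; SPO proceeds and side-deletes such edges)
deleted nodes (host ids): 20; images of deleted pattern edges: (20,2,has); (20,7,has); (20,13,has)
spo result:
nodes: 2:pt, 5:pt, 7:pt, 9:pt, 13:pt, 15:pt, 17:pt, 18:F, 19:F, 21:pt, 22:pt, 23:pt, 24:F, 25:F, 26:F, 27:F
edges: (18,5,has); (18,13,has); (18,15,has); (19,2,has); (19,9,hask); (19,15,has); (19,17,has); (24,13,has); (24,21,has); (24,23,has); (25,2,has); (25,21,has); (25,22,has); (26,7,has); (26,22,has); (26,23,has); (27,21,has); (27,22,has); (27,23,has)


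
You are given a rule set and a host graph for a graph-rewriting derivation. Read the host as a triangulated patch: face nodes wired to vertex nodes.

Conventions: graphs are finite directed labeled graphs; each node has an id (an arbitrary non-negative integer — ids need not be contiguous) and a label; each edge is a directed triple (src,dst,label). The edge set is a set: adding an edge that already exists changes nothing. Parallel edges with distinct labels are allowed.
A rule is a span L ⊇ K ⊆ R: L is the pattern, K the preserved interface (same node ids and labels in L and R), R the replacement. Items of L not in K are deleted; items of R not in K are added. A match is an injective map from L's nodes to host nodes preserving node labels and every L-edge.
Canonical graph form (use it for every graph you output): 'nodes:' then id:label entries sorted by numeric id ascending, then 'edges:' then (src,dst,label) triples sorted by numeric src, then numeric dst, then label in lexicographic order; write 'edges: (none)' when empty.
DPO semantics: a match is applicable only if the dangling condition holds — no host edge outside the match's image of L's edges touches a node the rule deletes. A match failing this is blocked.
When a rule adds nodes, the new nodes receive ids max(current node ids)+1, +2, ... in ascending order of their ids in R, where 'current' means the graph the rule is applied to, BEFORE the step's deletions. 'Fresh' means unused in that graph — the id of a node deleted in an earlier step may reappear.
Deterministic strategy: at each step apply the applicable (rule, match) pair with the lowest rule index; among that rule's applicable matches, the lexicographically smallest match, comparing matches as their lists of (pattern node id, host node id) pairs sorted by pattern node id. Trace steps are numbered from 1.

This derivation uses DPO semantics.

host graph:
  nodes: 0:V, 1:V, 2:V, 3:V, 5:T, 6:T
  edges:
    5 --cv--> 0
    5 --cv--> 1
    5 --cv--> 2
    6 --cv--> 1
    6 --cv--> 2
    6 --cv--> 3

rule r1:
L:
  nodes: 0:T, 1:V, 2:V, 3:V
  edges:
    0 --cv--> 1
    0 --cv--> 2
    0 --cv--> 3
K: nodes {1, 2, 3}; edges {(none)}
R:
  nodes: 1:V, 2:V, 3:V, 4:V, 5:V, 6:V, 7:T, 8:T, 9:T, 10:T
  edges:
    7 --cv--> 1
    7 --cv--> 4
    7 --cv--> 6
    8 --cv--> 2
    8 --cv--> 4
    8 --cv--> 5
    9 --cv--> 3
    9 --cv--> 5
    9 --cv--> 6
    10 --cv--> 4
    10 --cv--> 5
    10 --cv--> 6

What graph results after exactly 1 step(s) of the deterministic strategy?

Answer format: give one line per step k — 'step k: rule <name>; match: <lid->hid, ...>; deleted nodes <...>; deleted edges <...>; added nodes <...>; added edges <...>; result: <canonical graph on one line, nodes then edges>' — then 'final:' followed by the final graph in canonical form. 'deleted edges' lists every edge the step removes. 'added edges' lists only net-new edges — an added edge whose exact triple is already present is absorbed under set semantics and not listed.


step 1: rule r1; match: 0->5, 1->0, 2->1, 3->2; deleted nodes 5; deleted edges (5,0,cv); (5,1,cv); (5,2,cv); added nodes 7, 8, 9, 10, 11, 12, 13; added edges (10,0,cv); (10,7,cv); (10,9,cv); (11,1,cv); (11,7,cv); (11,8,cv); (12,2,cv); (12,8,cv); (12,9,cv); (13,7,cv); (13,8,cv); (13,9,cv); result: nodes: 0:V, 1:V, 2:V, 3:V, 6:T, 7:V, 8:V, 9:V, 10:T, 11:T, 12:T, 13:T edges: (6,1,cv); (6,2,cv); (6,3,cv); (10,0,cv); (10,7,cv); (10,9,cv); (11,1,cv); (11,7,cv); (11,8,cv); (12,2,cv); (12,8,cv); (12,9,cv); (13,7,cv); (13,8,cv); (13,9,cv)
final:
nodes: 0:V, 1:V, 2:V, 3:V, 6:T, 7:V, 8:V, 9:V, 10:T, 11:T, 12:T, 13:T
edges: (6,1,cv); (6,2,cv); (6,3,cv); (10,0,cv); (10,7,cv); (10,9,cv); (11,1,cv); (11,7,cv); (11,8,cv); (12,2,cv); (12,8,cv); (12,9,cv); (13,7,cv); (13,8,cv); (13,9,cv)


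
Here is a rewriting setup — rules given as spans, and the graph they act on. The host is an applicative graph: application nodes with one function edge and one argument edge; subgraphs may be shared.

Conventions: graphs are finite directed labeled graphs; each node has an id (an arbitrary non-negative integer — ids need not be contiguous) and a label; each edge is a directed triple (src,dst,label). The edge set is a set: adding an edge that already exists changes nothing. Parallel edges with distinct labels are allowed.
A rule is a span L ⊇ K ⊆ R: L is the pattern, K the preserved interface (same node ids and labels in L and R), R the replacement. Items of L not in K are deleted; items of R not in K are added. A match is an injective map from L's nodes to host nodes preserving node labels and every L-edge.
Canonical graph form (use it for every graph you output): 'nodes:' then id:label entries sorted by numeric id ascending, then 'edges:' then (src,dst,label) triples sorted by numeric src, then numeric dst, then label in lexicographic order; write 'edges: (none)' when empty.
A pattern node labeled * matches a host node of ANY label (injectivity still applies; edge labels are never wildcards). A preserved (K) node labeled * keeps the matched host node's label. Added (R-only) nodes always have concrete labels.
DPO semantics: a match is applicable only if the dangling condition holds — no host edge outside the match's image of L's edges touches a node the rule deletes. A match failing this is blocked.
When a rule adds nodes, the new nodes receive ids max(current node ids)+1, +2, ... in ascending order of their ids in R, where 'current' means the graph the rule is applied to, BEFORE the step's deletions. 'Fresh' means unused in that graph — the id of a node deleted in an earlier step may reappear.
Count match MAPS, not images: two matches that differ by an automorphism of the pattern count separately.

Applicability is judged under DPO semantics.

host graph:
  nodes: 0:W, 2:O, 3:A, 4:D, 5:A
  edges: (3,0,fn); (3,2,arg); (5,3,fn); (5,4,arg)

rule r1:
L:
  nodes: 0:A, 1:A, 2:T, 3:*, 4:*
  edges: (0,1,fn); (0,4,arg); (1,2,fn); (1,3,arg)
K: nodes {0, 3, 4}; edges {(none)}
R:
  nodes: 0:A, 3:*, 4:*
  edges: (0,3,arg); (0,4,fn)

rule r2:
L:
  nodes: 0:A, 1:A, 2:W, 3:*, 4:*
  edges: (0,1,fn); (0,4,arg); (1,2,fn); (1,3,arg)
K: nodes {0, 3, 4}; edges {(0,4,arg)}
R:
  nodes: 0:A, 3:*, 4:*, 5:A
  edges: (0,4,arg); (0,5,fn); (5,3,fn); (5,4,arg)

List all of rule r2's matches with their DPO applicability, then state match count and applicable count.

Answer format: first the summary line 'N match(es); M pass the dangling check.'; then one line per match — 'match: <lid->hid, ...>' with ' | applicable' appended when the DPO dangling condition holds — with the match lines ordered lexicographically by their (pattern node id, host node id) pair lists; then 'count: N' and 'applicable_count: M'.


1 match(es); 1 pass the dangling check.
match: 0->5, 1->3, 2->0, 3->2, 4->4 | applicable
count: 1
applicable_count: 1
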